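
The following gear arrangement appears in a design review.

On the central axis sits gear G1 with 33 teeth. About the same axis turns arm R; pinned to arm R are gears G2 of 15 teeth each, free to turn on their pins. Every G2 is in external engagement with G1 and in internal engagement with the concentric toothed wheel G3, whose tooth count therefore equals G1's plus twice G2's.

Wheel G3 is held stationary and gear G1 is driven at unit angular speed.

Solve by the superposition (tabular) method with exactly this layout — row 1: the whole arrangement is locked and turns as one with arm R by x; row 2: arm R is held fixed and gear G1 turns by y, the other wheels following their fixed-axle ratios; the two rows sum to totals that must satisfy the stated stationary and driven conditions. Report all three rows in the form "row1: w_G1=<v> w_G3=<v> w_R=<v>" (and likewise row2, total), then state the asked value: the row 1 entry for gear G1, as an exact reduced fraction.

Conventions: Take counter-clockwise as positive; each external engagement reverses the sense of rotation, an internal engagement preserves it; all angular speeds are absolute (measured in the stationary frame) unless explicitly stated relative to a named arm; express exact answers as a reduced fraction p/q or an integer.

planetary set (33T centre, 15T on arm, 63T internal) — Willis relation
superposition row 1 [locked train]: every member turns x
superposition row 2 [arm held]: sun y, ring −(33/63)·y, arm 0
boundary: total ω_ring = x − (33/63)·y = 0 and total ω_sun = x + y = 1  ⇒  y = 21/32, x = 11/32
row 2 ring = −(33/63)·21/32 = -11/32
totals (row 1 + row 2): sun 11/32 + 21/32 = 1, ring 11/32 + (-11/32) = 0, arm 11/32 + 0 = 11/32
asked cell (row1, sun) = 11/32

row1: w_G1=11/32 w_G3=11/32 w_R=11/32
row2: w_G1=21/32 w_G3=-11/32 w_R=0
total: w_G1=1 w_G3=0 w_R=11/32
asked value: 11/32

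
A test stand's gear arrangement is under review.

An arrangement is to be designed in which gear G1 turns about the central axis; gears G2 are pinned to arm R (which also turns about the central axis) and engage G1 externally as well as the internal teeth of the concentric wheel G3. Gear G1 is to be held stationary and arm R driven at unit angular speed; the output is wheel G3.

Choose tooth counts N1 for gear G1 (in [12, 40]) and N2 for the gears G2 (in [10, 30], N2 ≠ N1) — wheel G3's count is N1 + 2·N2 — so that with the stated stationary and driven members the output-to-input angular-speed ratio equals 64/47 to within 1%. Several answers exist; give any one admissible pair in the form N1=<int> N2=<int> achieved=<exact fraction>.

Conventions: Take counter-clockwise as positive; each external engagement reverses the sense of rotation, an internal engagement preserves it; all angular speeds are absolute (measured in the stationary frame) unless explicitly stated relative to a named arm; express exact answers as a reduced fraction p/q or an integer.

N1=17 N2=15 achieved=64/47

class = planetary set [ratio 64/47 wanted; Willis about the carrier]
Willis with ω_sun = 0: ω_ring/ω_arm = (N1+N3)/N3; set equal to 64/47  ⇒  N3/N1 = 1/(64/47 − 1) = 47/17
N3 = N1 + 2·N2  ⇒  N2/N1 = (N3/N1 − 1)/2 = (47/17 − 1)/2 = 15/17
smallest multiple with N1 ≥ 12 and N2 ≥ 10: k = 1  ⇒  N1 = 1·17 = 17, N2 = 1·15 = 15 (N1 ≤ 40, N2 ≤ 30, N2 ≠ N1 ✓), N3 = 17 + 2·15 = 47
check: (N1+N3)/N3 with N1 = 17, N3 = 47 gives 64/47; |achieved − target| = 0 ≤ 16/1175 ✓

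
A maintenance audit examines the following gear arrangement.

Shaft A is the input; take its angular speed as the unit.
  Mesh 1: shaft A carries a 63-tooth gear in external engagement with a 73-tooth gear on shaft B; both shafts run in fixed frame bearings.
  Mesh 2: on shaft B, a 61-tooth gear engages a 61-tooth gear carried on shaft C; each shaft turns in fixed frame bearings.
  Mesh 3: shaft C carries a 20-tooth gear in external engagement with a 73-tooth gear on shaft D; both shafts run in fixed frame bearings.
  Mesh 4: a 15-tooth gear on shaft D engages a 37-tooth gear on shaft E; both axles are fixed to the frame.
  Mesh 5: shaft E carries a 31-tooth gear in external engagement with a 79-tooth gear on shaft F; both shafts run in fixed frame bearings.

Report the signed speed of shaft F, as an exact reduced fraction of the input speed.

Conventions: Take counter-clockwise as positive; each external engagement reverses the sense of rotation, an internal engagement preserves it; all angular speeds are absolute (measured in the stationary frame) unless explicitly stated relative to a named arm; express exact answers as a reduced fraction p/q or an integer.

5-mesh fixed-axis compound train (all bearings frame-fixed)
mesh 1 [63T→73T]: |ω|/ω_in = 1×63/73 = 63/73, sense flips to −
mesh 2 [61T→61T]: |ω|/ω_in = (63/73)×61/61 = 63/73, sense flips to +
mesh 3 [20T→73T]: |ω|/ω_in = (63/73)×20/73 = 1260/5329, sense flips to −
mesh 4 [15T→37T]: |ω|/ω_in = (1260/5329)×15/37 = 18900/197173, sense flips to +
mesh 5 [31T→79T]: |ω|/ω_in = (18900/197173)×31/79 = 585900/15576667, sense flips to −
signed output speed (× input speed) = -585900/15576667

-585900/15576667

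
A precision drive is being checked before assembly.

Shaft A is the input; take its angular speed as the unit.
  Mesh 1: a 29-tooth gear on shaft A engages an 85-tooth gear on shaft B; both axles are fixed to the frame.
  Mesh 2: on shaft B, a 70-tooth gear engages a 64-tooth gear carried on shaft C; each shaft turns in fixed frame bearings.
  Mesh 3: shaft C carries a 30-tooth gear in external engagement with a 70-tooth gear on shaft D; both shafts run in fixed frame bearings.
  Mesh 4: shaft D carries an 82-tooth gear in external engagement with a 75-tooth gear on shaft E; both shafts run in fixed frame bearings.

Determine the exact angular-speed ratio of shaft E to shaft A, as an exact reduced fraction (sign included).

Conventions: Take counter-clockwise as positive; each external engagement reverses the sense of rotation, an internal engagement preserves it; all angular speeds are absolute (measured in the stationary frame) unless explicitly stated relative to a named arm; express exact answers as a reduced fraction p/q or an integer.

1189/6800

class = fixed-axis compound train [4 meshes; 4 ratios multiply, 4 sense flips]
mesh 1 [29T→85T]: running ratio 29/85, sense −
mesh 2 [70T→64T]: running ratio 203/544, sense +
mesh 3 [30T→70T]: running ratio 87/544, sense −
mesh 4 [82T→75T]: running ratio 1189/6800, sense +
ω_out/ω_in = 1189/6800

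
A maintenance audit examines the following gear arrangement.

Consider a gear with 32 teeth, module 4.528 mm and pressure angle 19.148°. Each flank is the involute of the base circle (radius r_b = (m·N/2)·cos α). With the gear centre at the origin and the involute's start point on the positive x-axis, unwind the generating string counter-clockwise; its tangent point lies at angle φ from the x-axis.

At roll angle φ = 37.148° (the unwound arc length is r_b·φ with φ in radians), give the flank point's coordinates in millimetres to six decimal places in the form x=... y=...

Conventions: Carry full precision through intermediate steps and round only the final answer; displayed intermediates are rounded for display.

x=81.347807 y=5.960168

single-mesh involute tooth geometry (32T wheel at module 4.528)
pitch radius r_p = m·N/2 = 4.528·32/2 = 72.448000
base radius r_b = r_p·cos α = 72.448000·cos 19.148° = 68.439775
roll angle φ = 37.148° = 0.64835491 rad
x = r_b·(cos φ + φ·sin φ) = 81.347807
y = r_b·(sin φ − φ·cos φ) = 5.960168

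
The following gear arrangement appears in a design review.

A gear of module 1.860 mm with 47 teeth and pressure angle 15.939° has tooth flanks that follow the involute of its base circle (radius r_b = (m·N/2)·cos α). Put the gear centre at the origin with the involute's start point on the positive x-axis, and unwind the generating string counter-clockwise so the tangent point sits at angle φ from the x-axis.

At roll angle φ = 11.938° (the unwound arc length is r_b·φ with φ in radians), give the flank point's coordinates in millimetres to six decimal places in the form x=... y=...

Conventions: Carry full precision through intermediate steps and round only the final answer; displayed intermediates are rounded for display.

recognized (one wheel, involute flank): single-mesh tooth geometry, m = 1.860, N = 47
pitch radius r_p = m·N/2 = 1.860·47/2 = 43.710000
base radius r_b = r_p·cos α = 43.710000·cos 15.939° = 42.029552
roll angle φ = 11.938° = 0.20835741 rad
x = r_b·(cos φ + φ·sin φ) = 42.931985
y = r_b·(sin φ − φ·cos φ) = 0.126175

x=42.931985 y=0.126175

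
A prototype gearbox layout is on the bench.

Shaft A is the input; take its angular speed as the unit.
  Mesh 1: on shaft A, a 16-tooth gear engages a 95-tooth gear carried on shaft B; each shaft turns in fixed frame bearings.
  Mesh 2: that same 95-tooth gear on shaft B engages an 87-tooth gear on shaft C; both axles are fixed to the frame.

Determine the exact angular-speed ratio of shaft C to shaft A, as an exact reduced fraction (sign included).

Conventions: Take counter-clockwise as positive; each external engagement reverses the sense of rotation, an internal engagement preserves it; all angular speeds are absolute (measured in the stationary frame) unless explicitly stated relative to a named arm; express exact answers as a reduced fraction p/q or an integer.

16/87

class = fixed-axis compound train [2 meshes; 2 ratios multiply, 2 sense flips]
mesh 1 [16T→95T]: running ratio 16/95, sense −
mesh 2 [95T→87T]: running ratio 16/87, sense +
ω_out/ω_in = 16/87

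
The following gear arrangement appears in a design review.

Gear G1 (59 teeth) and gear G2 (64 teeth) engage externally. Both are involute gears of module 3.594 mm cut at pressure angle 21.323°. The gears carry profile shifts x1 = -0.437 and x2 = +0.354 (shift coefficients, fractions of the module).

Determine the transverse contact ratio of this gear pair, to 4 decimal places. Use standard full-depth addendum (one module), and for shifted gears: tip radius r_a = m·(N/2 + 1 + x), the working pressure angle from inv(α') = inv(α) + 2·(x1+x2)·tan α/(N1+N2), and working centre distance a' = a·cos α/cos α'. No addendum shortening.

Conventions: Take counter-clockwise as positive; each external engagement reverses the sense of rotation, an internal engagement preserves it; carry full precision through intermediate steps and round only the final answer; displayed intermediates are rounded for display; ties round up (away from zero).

topology: single-mesh involute geometry — m = 3.594, 59T/64T pair
base radii: r_b1 = 98.765231, r_b2 = 107.135166
tip radii: r_a1 = 108.046422, r_a2 = 119.874276
inv(α') = inv(21.323°) + 2·(-0.437+0.354)·tan α/(59+64) = 0.01766286  ⇒  α' = 21.12285°
a' = a·cos α / cos α' = 221.0310·cos 21.323°/cos 21.12285° = 220.731359
action lengths: √(r_a1²−r_b1²) = 43.811625, √(r_a2²−r_b2²) = 53.776373
base pitch p_b = π·m·cos α = 10.517970
CR = (43.811625 + 53.776373 − 220.731359·sin 21.12285°)/10.517970 = 1.715473
contact ratio ≈ 1.7155

1.7155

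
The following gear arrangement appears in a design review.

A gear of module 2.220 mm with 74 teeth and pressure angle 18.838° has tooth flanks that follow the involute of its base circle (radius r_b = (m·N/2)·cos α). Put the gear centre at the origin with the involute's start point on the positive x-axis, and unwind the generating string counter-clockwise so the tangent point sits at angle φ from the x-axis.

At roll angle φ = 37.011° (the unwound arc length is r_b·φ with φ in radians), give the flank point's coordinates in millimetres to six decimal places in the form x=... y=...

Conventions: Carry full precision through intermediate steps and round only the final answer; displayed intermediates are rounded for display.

class = single-mesh tooth geometry [base-circle involute, m = 2.220, 74T]
pitch radius r_p = m·N/2 = 2.220·74/2 = 82.140000
base radius r_b = r_p·cos α = 82.140000·cos 18.838° = 77.740197
roll angle φ = 37.011° = 0.64596381 rad
x = r_b·(cos φ + φ·sin φ) = 92.306356
y = r_b·(sin φ − φ·cos φ) = 6.697578

x=92.306356 y=6.697578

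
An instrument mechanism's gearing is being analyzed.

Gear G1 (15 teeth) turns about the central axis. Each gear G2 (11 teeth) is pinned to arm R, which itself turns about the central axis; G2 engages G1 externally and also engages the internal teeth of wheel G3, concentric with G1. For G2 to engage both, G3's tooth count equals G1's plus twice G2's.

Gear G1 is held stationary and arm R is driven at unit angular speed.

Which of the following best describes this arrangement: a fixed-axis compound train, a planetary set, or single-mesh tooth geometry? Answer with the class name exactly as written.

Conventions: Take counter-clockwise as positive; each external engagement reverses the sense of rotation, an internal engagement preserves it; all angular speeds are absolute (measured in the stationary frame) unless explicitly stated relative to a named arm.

planetary set

class = planetary set [G3 = 15+2·11 = 37; Willis about the carrier]
classification: planetary set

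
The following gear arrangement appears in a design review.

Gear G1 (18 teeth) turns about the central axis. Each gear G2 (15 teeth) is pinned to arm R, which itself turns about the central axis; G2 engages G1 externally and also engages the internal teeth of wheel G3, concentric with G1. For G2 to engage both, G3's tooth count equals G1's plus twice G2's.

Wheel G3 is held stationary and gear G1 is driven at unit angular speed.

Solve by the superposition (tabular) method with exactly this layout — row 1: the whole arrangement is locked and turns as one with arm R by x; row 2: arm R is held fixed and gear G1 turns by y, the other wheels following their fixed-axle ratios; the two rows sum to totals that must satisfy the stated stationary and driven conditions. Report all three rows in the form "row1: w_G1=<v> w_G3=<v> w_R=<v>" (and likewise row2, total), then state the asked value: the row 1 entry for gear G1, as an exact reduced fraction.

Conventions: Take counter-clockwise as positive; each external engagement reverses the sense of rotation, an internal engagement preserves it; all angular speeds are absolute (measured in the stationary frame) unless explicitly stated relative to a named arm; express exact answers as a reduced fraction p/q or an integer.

row1: w_G1=3/11 w_G3=3/11 w_R=3/11
row2: w_G1=8/11 w_G3=-3/11 w_R=0
total: w_G1=1 w_G3=0 w_R=3/11
asked value: 3/11

recognized (axles ride arm R): planetary set, 18/15/48 teeth
superposition row 1 [locked train]: every member turns x
row 2: sun turns y, ring = −(18/48)·y, arm 0
boundary: total ω_ring = x − (18/48)·y = 0 and total ω_sun = x + y = 1  ⇒  y = 8/11, x = 3/11
row 2 ring = −(18/48)·8/11 = -3/11
totals (row 1 + row 2): sun 3/11 + 8/11 = 1, ring 3/11 + (-3/11) = 0, arm 3/11 + 0 = 3/11
asked cell (row1, sun) = 3/11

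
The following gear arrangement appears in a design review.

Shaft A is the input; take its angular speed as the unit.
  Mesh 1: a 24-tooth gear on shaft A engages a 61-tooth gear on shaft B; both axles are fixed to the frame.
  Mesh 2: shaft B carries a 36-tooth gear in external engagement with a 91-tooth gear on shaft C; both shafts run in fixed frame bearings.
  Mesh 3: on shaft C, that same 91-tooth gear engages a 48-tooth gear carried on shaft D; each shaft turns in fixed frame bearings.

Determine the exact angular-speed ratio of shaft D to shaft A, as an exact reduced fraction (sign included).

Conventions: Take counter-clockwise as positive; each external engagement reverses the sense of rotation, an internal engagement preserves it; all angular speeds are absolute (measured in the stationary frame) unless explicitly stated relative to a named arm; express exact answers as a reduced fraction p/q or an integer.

-18/61

class = fixed-axis compound train [3 meshes; 3 ratios multiply, 3 sense flips]
mesh 1 [24T→61T]: running ratio 24/61, sense −
mesh 2 [36T→91T]: running ratio 864/5551, sense +
mesh 3 [91T→48T]: running ratio 18/61, sense −
ω_out/ω_in = -18/61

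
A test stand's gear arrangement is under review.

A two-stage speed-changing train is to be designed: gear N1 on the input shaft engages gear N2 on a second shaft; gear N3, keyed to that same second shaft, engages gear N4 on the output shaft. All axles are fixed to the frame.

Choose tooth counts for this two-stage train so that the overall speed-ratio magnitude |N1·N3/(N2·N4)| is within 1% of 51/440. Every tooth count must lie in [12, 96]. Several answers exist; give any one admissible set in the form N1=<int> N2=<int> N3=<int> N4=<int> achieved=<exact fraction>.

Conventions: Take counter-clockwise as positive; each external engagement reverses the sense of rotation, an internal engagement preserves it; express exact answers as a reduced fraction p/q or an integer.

N1=12 N2=20 N3=17 N4=88 achieved=51/440

topology: fixed-axis compound train — 2 stages, target 51/440
target = 51/440 in lowest terms: an exact hit needs N1·N3 = k·51 and N2·N4 = k·440 for one integer k, every count in [12, 96]; additionally prefer no 1:1 stage (N1 ≠ N2, N3 ≠ N4)
k = 1…3: no 1:1-free in-range split of k·51 and k·440 into factor pairs; take k = 4
k = 4: N1·N3 = 204 = 12·17, N2·N4 = 1760 = 20·88
achieved = 12·17/(20·88) = 51/440; |achieved − target| = 0 ≤ 51/44000 ✓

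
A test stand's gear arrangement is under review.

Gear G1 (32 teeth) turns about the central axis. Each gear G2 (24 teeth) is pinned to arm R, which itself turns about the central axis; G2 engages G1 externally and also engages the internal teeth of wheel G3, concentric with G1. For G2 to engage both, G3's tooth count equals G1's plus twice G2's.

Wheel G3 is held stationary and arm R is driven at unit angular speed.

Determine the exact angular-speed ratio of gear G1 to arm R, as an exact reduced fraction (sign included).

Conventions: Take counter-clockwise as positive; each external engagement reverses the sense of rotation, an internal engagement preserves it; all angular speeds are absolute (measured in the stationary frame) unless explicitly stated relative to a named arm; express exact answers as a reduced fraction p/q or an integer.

planetary set (32T centre, 24T on arm, 80T internal) — Willis relation
ring teeth: 32 + 2·24 = 80
32(ω_sun−ω_arm) = −80(ω_ring−ω_arm),  ω_ring = 0, ω_arm = 1
ω_sun = 1 − (80/32)(0−1) = 7/2
ω_out/ω_in = 7/2

7/2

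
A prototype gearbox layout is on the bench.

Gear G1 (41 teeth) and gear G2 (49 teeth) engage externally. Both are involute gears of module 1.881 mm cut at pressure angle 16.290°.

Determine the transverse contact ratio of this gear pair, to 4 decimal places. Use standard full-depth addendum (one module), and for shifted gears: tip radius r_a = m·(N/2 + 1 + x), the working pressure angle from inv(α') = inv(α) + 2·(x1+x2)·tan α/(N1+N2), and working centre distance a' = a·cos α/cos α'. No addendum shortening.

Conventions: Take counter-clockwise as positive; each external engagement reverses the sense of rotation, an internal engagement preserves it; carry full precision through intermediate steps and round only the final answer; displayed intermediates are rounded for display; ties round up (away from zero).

class = single-mesh tooth geometry [involute pair 41T × 49T, m = 1.881]
base radii: r_b1 = 37.012460, r_b2 = 44.234404
tip radii: r_a1 = 40.441500, r_a2 = 47.965500
no profile shift: α' = α, a' = a
action lengths: √(r_a1²−r_b1²) = 16.297015, √(r_a2²−r_b2²) = 18.547418
base pitch p_b = π·m·cos α = 5.672101
CR = (16.297015 + 18.547418 − 84.645000·sin 16.29000°)/5.672101 = 1.957225
contact ratio ≈ 1.9572

1.9572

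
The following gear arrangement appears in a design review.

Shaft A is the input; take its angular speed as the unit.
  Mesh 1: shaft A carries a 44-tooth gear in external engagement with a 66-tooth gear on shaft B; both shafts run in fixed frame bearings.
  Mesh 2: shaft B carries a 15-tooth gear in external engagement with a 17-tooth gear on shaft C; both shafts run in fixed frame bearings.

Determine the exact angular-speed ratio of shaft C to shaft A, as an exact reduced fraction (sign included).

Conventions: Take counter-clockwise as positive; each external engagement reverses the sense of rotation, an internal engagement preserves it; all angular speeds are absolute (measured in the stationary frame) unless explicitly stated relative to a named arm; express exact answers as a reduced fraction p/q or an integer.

class = fixed-axis compound train [2 meshes; 2 ratios multiply, 2 sense flips]
mesh 1 [44T→66T]: running ratio 2/3, sense −
mesh 2 [15T→17T]: running ratio 10/17, sense +
ω_out/ω_in = 10/17

10/17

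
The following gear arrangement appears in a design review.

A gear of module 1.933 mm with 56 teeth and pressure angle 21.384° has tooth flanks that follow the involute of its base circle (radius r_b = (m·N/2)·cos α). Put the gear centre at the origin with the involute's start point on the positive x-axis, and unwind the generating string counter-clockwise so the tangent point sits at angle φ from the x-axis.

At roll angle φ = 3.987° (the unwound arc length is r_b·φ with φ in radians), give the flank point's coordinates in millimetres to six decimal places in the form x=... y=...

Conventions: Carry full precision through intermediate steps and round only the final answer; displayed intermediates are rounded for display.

x=50.519850 y=0.005658

recognized (one wheel, involute flank): single-mesh tooth geometry, m = 1.933, N = 56
pitch radius r_p = m·N/2 = 1.933·56/2 = 54.124000
base radius r_b = r_p·cos α = 54.124000·cos 21.384° = 50.397978
roll angle φ = 3.987° = 0.06958628 rad
x = r_b·(cos φ + φ·sin φ) = 50.519850
y = r_b·(sin φ − φ·cos φ) = 0.005658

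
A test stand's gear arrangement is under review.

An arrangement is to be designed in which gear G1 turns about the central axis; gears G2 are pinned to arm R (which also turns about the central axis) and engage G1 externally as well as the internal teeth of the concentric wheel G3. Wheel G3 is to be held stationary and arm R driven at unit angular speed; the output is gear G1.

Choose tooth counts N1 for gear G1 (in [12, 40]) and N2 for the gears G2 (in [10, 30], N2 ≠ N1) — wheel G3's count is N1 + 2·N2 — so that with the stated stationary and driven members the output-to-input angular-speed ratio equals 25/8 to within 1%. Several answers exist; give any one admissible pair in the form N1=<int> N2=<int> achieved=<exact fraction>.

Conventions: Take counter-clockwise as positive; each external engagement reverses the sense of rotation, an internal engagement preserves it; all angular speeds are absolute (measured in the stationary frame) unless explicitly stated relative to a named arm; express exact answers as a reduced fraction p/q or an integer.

planetary set to be sized for 25/8 (Willis relation)
Willis with ω_ring = 0: ω_sun/ω_arm = (N1+N3)/N1; set equal to 25/8  ⇒  N3/N1 = 25/8 − 1 = 17/8
N3 = N1 + 2·N2  ⇒  N2/N1 = (N3/N1 − 1)/2 = (17/8 − 1)/2 = 9/16
smallest multiple with N1 ≥ 12 and N2 ≥ 10: k = 2  ⇒  N1 = 2·16 = 32, N2 = 2·9 = 18 (N1 ≤ 40, N2 ≤ 30, N2 ≠ N1 ✓), N3 = 32 + 2·18 = 68
check: (N1+N3)/N1 with N1 = 32, N3 = 68 gives 25/8; |achieved − target| = 0 ≤ 1/32 ✓

N1=32 N2=18 achieved=25/8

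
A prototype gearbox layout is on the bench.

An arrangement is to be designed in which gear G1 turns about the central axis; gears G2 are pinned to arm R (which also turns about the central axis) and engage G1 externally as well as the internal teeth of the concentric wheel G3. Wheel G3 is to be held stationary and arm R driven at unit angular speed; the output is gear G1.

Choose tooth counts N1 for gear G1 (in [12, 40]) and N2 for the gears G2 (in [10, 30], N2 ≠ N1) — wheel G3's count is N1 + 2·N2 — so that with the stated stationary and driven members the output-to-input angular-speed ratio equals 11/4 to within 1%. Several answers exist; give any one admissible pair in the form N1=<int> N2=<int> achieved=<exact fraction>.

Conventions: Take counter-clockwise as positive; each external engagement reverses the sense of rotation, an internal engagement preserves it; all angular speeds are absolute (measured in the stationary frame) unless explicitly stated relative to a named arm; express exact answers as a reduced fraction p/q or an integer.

N1=32 N2=12 achieved=11/4

class = planetary set [ratio 11/4 wanted; Willis about the carrier]
Willis with ω_ring = 0: ω_sun/ω_arm = (N1+N3)/N1; set equal to 11/4  ⇒  N3/N1 = 11/4 − 1 = 7/4
N3 = N1 + 2·N2  ⇒  N2/N1 = (N3/N1 − 1)/2 = (7/4 − 1)/2 = 3/8
smallest multiple with N1 ≥ 12 and N2 ≥ 10: k = 4  ⇒  N1 = 4·8 = 32, N2 = 4·3 = 12 (N1 ≤ 40, N2 ≤ 30, N2 ≠ N1 ✓), N3 = 32 + 2·12 = 56
check: (N1+N3)/N1 with N1 = 32, N3 = 56 gives 11/4; |achieved − target| = 0 ≤ 11/400 ✓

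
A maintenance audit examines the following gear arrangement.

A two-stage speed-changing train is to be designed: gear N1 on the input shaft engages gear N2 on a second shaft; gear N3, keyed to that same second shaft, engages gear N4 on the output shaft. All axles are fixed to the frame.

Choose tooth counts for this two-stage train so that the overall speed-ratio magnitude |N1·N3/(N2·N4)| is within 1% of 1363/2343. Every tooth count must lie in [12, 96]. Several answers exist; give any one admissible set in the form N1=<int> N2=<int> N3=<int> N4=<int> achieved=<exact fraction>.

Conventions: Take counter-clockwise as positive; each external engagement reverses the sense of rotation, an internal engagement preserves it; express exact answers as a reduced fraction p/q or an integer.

2-stage fixed-axis compound train for ratio 1363/2343
target = 1363/2343 in lowest terms: an exact hit needs N1·N3 = k·1363 and N2·N4 = k·2343 for one integer k, every count in [12, 96]; additionally prefer no 1:1 stage (N1 ≠ N2, N3 ≠ N4)
k = 1: N1·N3 = 1363 = 29·47, N2·N4 = 2343 = 33·71
achieved = 29·47/(33·71) = 1363/2343; |achieved − target| = 0 ≤ 1363/234300 ✓

N1=29 N2=33 N3=47 N4=71 achieved=1363/2343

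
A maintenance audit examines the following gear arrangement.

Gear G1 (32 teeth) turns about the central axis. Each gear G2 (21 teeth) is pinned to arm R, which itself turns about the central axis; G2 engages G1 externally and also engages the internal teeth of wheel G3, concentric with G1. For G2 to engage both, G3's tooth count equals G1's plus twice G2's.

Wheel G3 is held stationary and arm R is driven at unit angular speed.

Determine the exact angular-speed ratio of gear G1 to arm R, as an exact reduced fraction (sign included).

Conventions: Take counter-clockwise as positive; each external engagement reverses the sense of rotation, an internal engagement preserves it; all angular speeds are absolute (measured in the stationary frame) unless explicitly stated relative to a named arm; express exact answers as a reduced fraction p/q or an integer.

53/16

class = planetary set [G3 = 32+2·21 = 74; Willis about the carrier]
ring teeth: 32 + 2·21 = 74
32(ω_sun−ω_arm) = −74(ω_ring−ω_arm),  ω_ring = 0, ω_arm = 1
ω_sun = 1 − (74/32)(0−1) = 53/16
ω_out/ω_in = 53/16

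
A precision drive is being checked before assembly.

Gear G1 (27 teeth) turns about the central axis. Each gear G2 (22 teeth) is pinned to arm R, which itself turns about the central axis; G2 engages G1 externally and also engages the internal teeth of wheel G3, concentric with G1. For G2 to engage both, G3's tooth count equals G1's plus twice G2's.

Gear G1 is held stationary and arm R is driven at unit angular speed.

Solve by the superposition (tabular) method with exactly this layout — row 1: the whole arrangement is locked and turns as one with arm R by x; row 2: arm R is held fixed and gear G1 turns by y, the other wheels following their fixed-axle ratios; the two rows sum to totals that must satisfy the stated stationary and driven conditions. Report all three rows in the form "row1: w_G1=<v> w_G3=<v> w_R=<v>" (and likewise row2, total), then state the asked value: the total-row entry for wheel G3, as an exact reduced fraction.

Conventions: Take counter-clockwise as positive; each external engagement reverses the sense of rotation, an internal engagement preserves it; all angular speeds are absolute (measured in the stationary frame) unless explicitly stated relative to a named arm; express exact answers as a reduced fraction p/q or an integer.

row1: w_G1=1 w_G3=1 w_R=1
row2: w_G1=-1 w_G3=27/71 w_R=0
total: w_G1=0 w_G3=98/71 w_R=1
asked value: 98/71

class = planetary set [G3 = 27+2·22 = 71; Willis about the carrier]
row 1: whole set turns with the arm by x
superposition row 2 [arm held]: sun y, ring −(27/71)·y, arm 0
boundary: total ω_sun = x + y = 0 and total ω_arm = x = 1  ⇒  y = -1, x = 1
row 2 ring = −(27/71)·(-1) = 27/71
totals (row 1 + row 2): sun 1 + (-1) = 0, ring 1 + 27/71 = 98/71, arm 1 + 0 = 1
asked cell (total, ring) = 98/71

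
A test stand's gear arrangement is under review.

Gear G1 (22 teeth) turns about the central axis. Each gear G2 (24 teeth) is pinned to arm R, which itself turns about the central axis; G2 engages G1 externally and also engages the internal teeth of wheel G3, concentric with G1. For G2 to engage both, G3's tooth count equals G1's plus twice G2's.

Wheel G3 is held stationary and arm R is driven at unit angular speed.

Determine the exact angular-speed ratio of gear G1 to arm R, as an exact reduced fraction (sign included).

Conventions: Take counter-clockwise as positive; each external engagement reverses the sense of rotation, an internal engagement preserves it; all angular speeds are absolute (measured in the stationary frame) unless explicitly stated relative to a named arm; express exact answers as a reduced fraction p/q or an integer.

46/11

recognized (axles ride arm R): planetary set, 22/24/70 teeth
ring teeth: 22 + 2·24 = 70
22(ω_sun−ω_arm) = −70(ω_ring−ω_arm),  ω_ring = 0, ω_arm = 1
ω_sun = 1 − (70/22)(0−1) = 46/11
ω_out/ω_in = 46/11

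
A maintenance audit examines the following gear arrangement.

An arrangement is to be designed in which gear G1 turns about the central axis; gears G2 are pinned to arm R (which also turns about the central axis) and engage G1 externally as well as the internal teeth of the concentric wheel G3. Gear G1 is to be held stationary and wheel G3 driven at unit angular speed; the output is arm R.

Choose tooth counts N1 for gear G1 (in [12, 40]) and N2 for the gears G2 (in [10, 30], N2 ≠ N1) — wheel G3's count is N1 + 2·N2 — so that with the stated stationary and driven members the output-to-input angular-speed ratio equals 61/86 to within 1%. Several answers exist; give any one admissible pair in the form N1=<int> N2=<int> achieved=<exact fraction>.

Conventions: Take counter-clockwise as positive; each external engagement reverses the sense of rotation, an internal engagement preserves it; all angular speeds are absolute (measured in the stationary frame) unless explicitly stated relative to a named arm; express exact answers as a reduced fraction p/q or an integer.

design class (target 61/86): planetary set
Willis with ω_sun = 0: ω_arm/ω_ring = N3/(N1+N3); set equal to 61/86  ⇒  N3/N1 = (61/86)/(1 − 61/86) = 61/25
N3 = N1 + 2·N2  ⇒  N2/N1 = (N3/N1 − 1)/2 = (61/25 − 1)/2 = 18/25
smallest multiple with N1 ≥ 12 and N2 ≥ 10: k = 1  ⇒  N1 = 1·25 = 25, N2 = 1·18 = 18 (N1 ≤ 40, N2 ≤ 30, N2 ≠ N1 ✓), N3 = 25 + 2·18 = 61
check: N3/(N1+N3) with N1 = 25, N3 = 61 gives 61/86; |achieved − target| = 0 ≤ 61/8600 ✓

N1=25 N2=18 achieved=61/86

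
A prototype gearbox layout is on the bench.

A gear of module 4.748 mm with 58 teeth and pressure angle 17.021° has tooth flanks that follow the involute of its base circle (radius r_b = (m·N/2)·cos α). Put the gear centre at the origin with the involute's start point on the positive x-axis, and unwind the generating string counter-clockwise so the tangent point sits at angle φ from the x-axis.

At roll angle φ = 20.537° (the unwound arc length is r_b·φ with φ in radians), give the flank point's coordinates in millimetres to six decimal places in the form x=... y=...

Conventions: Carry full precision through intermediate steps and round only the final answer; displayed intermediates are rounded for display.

x=139.848779 y=1.995208

class = single-mesh tooth geometry [base-circle involute, m = 4.748, 58T]
pitch radius r_p = m·N/2 = 4.748·58/2 = 137.692000
base radius r_b = r_p·cos α = 137.692000·cos 17.021° = 131.660751
roll angle φ = 20.537° = 0.35843827 rad
x = r_b·(cos φ + φ·sin φ) = 139.848779
y = r_b·(sin φ − φ·cos φ) = 1.995208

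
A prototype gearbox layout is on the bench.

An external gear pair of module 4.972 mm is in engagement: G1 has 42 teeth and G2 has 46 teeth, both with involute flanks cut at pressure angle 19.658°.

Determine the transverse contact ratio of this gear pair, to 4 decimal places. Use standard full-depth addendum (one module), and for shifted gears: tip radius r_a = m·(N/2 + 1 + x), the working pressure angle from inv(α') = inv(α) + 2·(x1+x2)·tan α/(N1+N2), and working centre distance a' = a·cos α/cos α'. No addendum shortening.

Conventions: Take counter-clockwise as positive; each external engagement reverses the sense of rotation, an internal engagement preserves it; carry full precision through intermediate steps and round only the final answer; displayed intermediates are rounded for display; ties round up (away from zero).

1.7491

single-mesh involute tooth geometry (42T engaging 46T at module 4.972)
base radii: r_b1 = 98.326597, r_b2 = 107.691034
tip radii: r_a1 = 109.384000, r_a2 = 119.328000
no profile shift: α' = α, a' = a
action lengths: √(r_a1²−r_b1²) = 47.924314, √(r_a2²−r_b2²) = 51.398567
base pitch p_b = π·m·cos α = 14.709624
CR = (47.924314 + 51.398567 − 218.768000·sin 19.65800°)/14.709624 = 1.749074
contact ratio ≈ 1.7491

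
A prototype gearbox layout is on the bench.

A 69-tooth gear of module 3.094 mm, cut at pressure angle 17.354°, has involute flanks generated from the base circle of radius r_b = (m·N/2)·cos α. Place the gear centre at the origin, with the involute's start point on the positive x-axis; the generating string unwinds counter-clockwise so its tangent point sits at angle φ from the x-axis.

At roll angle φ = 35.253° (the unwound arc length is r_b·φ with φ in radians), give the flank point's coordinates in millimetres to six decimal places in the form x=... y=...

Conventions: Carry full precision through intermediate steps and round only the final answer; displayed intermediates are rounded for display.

x=119.382055 y=7.615078

topology: single-mesh involute geometry — m = 3.094, N = 69
pitch radius r_p = m·N/2 = 3.094·69/2 = 106.743000
base radius r_b = r_p·cos α = 106.743000·cos 17.354° = 101.884070
roll angle φ = 35.253° = 0.61528092 rad
x = r_b·(cos φ + φ·sin φ) = 119.382055
y = r_b·(sin φ − φ·cos φ) = 7.615078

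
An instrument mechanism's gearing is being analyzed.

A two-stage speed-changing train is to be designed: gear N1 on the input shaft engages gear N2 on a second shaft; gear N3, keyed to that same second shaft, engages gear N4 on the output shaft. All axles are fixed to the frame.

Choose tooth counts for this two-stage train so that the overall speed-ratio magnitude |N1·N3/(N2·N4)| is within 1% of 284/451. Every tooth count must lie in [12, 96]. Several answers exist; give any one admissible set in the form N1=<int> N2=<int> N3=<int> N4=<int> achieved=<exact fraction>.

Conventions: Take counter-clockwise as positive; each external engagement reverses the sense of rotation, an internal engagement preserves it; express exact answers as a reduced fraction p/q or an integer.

N1=12 N2=33 N3=71 N4=41 achieved=284/451

2-stage fixed-axis compound train for ratio 284/451
target = 284/451 in lowest terms: an exact hit needs N1·N3 = k·284 and N2·N4 = k·451 for one integer k, every count in [12, 96]; additionally prefer no 1:1 stage (N1 ≠ N2, N3 ≠ N4)
k = 1…2: no 1:1-free in-range split of k·284 and k·451 into factor pairs; take k = 3
k = 3: N1·N3 = 852 = 12·71, N2·N4 = 1353 = 33·41
achieved = 12·71/(33·41) = 284/451; |achieved − target| = 0 ≤ 71/11275 ✓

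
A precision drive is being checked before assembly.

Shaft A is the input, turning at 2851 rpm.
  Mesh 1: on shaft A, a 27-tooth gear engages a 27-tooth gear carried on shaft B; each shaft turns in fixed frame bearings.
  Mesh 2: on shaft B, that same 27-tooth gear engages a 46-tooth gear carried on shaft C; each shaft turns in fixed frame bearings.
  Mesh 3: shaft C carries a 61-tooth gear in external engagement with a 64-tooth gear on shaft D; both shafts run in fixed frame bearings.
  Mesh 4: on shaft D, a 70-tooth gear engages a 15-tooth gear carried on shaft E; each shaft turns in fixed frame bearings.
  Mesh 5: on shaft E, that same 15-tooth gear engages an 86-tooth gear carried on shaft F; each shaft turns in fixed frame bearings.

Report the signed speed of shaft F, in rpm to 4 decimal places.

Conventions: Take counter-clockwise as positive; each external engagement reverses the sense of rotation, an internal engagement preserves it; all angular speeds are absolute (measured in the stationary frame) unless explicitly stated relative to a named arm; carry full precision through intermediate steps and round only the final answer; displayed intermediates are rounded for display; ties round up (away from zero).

5-mesh fixed-axis compound train (all bearings frame-fixed)
mesh 1 [27T→27T]: ω = 2851.0000×27/27 = 2851.0000 rpm, sense flips to −
mesh 2 [27T→46T]: ω = 2851.0000×27/46 = 1673.4130 rpm, sense flips to +
mesh 3 [61T→64T]: ω = 1673.4130×61/64 = 1594.9718 rpm, sense flips to −
mesh 4 [70T→15T]: ω = 1594.9718×70/15 = 7443.2018 rpm, sense flips to +
mesh 5 [15T→86T]: ω = 7443.2018×15/86 = 1298.2329 rpm, sense flips to −
signed output speed = -1298.2329 rpm

-1298.2329 rpm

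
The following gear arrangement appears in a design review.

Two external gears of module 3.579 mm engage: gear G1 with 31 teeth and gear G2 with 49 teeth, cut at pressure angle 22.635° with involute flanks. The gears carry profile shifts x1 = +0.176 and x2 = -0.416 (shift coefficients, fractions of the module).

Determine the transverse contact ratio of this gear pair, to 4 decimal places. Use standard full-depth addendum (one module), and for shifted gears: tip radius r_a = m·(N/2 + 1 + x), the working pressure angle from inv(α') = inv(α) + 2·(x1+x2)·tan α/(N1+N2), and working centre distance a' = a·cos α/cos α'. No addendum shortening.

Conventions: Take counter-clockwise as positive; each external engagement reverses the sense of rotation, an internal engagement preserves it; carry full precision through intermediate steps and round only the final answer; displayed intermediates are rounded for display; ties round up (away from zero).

1.6132

class = single-mesh tooth geometry [involute pair 31T × 49T, m = 3.579]
base radii: r_b1 = 51.201593, r_b2 = 80.931550
tip radii: r_a1 = 59.683404, r_a2 = 89.775636
inv(α') = inv(22.635°) + 2·(+0.176-0.416)·tan α/(31+49) = 0.01941958  ⇒  α' = 21.77486°
a' = a·cos α / cos α' = 143.1600·cos 22.635°/cos 21.77486° = 142.285392
action lengths: √(r_a1²−r_b1²) = 30.667664, √(r_a2²−r_b2²) = 38.855489
base pitch p_b = π·m·cos α = 10.377713
CR = (30.667664 + 38.855489 − 142.285392·sin 21.77486°)/10.377713 = 1.613160
contact ratio ≈ 1.6132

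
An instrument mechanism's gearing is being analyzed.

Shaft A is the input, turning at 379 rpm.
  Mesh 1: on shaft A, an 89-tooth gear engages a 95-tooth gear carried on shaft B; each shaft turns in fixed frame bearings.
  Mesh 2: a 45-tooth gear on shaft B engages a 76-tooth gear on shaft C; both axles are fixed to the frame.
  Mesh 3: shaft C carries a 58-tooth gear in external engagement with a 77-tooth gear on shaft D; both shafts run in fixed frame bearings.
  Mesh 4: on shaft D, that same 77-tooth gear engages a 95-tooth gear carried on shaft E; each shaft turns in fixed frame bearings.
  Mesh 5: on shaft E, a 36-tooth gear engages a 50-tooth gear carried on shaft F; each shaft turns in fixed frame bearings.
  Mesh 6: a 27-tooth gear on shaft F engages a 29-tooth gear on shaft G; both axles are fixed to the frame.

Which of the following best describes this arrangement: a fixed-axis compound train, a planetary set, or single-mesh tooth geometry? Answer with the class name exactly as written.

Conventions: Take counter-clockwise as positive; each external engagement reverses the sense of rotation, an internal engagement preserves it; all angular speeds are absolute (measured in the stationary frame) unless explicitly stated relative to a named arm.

recognized (7 fixed axles, 6 meshes): fixed-axis compound train
classification: fixed-axis compound train

fixed-axis compound train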